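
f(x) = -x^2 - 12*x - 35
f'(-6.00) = 0.00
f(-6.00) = 1.00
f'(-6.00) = 0.00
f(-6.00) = 1.00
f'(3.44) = -18.88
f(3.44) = -88.11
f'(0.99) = -13.98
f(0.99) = -47.86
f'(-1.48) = -9.04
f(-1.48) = -19.43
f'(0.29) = -12.58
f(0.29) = -38.56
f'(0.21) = -12.42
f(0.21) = -37.56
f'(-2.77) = -6.46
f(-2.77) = -9.43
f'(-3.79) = -4.42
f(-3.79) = -3.88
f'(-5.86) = -0.28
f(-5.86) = 0.98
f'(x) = -2*x - 12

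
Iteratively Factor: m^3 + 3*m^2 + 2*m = (m)*(m^2 + 3*m + 2) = m*(m + 2)*(m + 1)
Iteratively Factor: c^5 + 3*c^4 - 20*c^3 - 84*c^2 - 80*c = (c + 2)*(c^4 + c^3 - 22*c^2 - 40*c) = (c - 5)*(c + 2)*(c^3 + 6*c^2 + 8*c) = c*(c - 5)*(c + 2)*(c^2 + 6*c + 8) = c*(c - 5)*(c + 2)*(c + 4)*(c + 2)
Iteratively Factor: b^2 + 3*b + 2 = (b + 1)*(b + 2)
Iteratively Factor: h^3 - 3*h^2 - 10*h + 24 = (h + 3)*(h^2 - 6*h + 8) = (h - 4)*(h + 3)*(h - 2)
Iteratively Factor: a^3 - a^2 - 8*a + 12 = (a + 3)*(a^2 - 4*a + 4) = (a - 2)*(a + 3)*(a - 2)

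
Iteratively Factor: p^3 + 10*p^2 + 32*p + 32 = (p + 4)*(p^2 + 6*p + 8) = (p + 4)^2*(p + 2)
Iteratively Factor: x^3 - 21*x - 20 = (x + 4)*(x^2 - 4*x - 5) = (x - 5)*(x + 4)*(x + 1)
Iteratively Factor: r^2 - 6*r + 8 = (r - 2)*(r - 4)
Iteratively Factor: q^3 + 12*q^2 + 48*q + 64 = (q + 4)*(q^2 + 8*q + 16) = (q + 4)^2*(q + 4)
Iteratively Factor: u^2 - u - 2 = (u - 2)*(u + 1)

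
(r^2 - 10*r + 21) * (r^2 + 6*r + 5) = r^4 - 4*r^3 - 34*r^2 + 76*r + 105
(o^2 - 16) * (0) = 0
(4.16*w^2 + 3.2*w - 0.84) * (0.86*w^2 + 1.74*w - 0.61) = 3.5776*w^4 + 9.9904*w^3 + 2.308*w^2 - 3.4136*w + 0.5124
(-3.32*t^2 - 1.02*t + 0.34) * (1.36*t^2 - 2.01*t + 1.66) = -4.5152*t^4 + 5.286*t^3 - 2.9986*t^2 - 2.3766*t + 0.5644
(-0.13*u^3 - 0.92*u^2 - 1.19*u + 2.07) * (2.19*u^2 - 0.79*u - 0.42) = -0.2847*u^5 - 1.9121*u^4 - 1.8247*u^3 + 5.8598*u^2 - 1.1355*u - 0.8694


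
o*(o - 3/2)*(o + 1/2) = o^3 - o^2 - 3*o/4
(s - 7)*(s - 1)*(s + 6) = s^3 - 2*s^2 - 41*s + 42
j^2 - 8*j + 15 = (j - 5)*(j - 3)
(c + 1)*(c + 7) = c^2 + 8*c + 7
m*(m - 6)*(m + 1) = m^3 - 5*m^2 - 6*m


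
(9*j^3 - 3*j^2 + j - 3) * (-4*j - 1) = -36*j^4 + 3*j^3 - j^2 + 11*j + 3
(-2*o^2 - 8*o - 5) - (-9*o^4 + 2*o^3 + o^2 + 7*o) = 9*o^4 - 2*o^3 - 3*o^2 - 15*o - 5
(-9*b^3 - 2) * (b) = -9*b^4 - 2*b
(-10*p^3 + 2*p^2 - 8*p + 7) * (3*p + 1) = -30*p^4 - 4*p^3 - 22*p^2 + 13*p + 7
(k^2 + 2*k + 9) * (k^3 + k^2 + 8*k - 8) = k^5 + 3*k^4 + 19*k^3 + 17*k^2 + 56*k - 72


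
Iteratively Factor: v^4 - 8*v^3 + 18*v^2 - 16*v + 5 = (v - 1)*(v^3 - 7*v^2 + 11*v - 5) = (v - 1)^2*(v^2 - 6*v + 5) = (v - 1)^3*(v - 5)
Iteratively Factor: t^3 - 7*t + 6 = (t - 1)*(t^2 + t - 6) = (t - 2)*(t - 1)*(t + 3)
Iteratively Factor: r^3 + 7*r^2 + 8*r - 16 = (r - 1)*(r^2 + 8*r + 16) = (r - 1)*(r + 4)*(r + 4)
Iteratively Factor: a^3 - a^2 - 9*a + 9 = (a + 3)*(a^2 - 4*a + 3) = (a - 3)*(a + 3)*(a - 1)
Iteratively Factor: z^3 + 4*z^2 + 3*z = (z)*(z^2 + 4*z + 3) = z*(z + 1)*(z + 3)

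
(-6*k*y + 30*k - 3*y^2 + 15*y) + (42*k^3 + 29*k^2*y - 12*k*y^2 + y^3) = 42*k^3 + 29*k^2*y - 12*k*y^2 - 6*k*y + 30*k + y^3 - 3*y^2 + 15*y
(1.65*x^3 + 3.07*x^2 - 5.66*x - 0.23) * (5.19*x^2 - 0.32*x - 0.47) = 8.5635*x^5 + 15.4053*x^4 - 31.1333*x^3 - 0.8254*x^2 + 2.7338*x + 0.1081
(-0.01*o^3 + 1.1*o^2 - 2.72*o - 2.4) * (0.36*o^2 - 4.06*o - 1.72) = -0.0036*o^5 + 0.4366*o^4 - 5.428*o^3 + 8.2872*o^2 + 14.4224*o + 4.128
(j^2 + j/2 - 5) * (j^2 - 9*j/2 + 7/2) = j^4 - 4*j^3 - 15*j^2/4 + 97*j/4 - 35/2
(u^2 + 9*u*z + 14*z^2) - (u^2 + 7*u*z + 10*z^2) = 2*u*z + 4*z^2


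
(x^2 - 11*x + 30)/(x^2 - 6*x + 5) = (x - 6)/(x - 1)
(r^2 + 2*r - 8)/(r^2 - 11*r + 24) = (r^2 + 2*r - 8)/(r^2 - 11*r + 24)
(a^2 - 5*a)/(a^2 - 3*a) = (a - 5)/(a - 3)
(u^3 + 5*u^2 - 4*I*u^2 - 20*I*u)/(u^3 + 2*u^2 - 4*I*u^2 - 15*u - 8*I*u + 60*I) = u/(u - 3)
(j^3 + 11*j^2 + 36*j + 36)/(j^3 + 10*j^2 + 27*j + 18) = (j + 2)/(j + 1)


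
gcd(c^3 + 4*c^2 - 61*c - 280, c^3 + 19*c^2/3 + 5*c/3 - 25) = c + 5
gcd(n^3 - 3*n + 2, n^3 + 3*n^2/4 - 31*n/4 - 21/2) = n + 2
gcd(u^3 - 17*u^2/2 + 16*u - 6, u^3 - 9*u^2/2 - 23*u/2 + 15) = u - 6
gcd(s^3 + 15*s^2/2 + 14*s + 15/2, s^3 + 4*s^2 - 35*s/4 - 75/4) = s^2 + 13*s/2 + 15/2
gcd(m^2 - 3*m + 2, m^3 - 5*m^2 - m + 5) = m - 1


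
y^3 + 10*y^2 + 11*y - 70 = (y - 2)*(y + 5)*(y + 7)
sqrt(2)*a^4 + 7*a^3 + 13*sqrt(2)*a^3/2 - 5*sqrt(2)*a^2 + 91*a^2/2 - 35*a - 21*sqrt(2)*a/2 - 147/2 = (a - 3/2)*(a + 7)*(a + 7*sqrt(2)/2)*(sqrt(2)*a + sqrt(2))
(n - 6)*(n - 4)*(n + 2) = n^3 - 8*n^2 + 4*n + 48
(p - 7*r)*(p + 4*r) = p^2 - 3*p*r - 28*r^2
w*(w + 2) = w^2 + 2*w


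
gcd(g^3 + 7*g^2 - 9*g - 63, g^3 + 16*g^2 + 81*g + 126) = g^2 + 10*g + 21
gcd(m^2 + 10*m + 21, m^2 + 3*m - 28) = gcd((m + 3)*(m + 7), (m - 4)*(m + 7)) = m + 7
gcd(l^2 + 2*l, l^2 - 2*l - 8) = l + 2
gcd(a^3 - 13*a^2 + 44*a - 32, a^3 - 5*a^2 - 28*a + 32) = a^2 - 9*a + 8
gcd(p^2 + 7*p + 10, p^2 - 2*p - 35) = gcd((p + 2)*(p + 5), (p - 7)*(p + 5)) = p + 5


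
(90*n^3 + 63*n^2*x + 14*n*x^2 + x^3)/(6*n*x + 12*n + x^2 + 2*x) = (15*n^2 + 8*n*x + x^2)/(x + 2)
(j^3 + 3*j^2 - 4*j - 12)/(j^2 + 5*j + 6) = j - 2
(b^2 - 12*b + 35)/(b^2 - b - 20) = (b - 7)/(b + 4)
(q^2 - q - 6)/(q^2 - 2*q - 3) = (q + 2)/(q + 1)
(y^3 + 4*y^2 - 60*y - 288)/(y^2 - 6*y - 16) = (y^2 + 12*y + 36)/(y + 2)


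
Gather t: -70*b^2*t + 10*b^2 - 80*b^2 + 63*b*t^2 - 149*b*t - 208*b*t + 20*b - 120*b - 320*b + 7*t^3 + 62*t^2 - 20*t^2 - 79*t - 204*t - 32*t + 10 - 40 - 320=-70*b^2 - 420*b + 7*t^3 + t^2*(63*b + 42) + t*(-70*b^2 - 357*b - 315) - 350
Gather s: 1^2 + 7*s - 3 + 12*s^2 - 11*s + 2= 12*s^2 - 4*s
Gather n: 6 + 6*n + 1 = 6*n + 7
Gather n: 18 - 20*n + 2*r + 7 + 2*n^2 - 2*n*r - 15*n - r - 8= 2*n^2 + n*(-2*r - 35) + r + 17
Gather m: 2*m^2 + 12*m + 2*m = 2*m^2 + 14*m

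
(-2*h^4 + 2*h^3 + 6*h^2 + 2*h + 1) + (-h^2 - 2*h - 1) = -2*h^4 + 2*h^3 + 5*h^2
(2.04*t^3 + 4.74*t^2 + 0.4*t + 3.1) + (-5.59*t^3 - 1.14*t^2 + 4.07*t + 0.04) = -3.55*t^3 + 3.6*t^2 + 4.47*t + 3.14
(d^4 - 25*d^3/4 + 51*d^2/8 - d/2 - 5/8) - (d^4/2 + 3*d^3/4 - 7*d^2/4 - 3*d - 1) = d^4/2 - 7*d^3 + 65*d^2/8 + 5*d/2 + 3/8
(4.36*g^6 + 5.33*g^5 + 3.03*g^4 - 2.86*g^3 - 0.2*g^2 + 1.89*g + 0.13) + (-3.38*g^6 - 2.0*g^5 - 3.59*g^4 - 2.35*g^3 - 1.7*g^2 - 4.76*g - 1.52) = 0.98*g^6 + 3.33*g^5 - 0.56*g^4 - 5.21*g^3 - 1.9*g^2 - 2.87*g - 1.39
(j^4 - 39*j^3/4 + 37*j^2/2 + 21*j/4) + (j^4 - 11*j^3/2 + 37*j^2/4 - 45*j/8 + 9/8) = 2*j^4 - 61*j^3/4 + 111*j^2/4 - 3*j/8 + 9/8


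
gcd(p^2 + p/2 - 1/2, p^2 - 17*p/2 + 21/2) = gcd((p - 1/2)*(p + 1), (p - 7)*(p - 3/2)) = 1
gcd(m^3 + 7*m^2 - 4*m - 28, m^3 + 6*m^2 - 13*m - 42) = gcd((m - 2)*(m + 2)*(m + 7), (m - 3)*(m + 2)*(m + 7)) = m^2 + 9*m + 14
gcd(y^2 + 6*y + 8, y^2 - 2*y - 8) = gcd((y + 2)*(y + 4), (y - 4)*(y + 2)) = y + 2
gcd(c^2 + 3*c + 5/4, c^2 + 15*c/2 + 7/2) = c + 1/2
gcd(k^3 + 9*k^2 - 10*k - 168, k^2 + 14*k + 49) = k + 7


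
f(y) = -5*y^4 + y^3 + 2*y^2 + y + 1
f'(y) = -20*y^3 + 3*y^2 + 4*y + 1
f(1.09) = -1.30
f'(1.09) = -16.98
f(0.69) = 1.84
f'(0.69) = -1.38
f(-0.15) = 0.89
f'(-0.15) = 0.54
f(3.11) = -414.21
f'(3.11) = -559.15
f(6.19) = -7019.62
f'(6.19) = -4602.82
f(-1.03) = -4.63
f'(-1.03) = 21.92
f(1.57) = -19.01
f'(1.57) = -62.72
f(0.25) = 1.37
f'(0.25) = 1.88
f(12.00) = -101651.00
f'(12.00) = -34079.00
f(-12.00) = -105131.00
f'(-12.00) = 34945.00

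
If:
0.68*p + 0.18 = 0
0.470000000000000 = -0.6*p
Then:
No Solution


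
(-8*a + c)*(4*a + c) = -32*a^2 - 4*a*c + c^2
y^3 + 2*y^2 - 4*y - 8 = (y - 2)*(y + 2)^2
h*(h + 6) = h^2 + 6*h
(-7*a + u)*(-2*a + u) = 14*a^2 - 9*a*u + u^2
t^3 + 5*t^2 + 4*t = t*(t + 1)*(t + 4)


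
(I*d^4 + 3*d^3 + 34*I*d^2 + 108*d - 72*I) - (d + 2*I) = I*d^4 + 3*d^3 + 34*I*d^2 + 107*d - 74*I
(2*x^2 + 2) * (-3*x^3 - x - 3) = -6*x^5 - 8*x^3 - 6*x^2 - 2*x - 6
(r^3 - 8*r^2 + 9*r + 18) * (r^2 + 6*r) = r^5 - 2*r^4 - 39*r^3 + 72*r^2 + 108*r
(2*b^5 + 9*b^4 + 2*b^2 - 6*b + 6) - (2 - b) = 2*b^5 + 9*b^4 + 2*b^2 - 5*b + 4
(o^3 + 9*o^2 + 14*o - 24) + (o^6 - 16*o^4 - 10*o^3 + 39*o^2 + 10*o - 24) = o^6 - 16*o^4 - 9*o^3 + 48*o^2 + 24*o - 48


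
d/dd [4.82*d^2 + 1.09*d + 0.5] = 9.64*d + 1.09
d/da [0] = 0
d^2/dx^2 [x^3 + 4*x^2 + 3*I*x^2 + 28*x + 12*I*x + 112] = 6*x + 8 + 6*I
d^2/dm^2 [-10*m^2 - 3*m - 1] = -20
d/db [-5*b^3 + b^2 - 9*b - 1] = -15*b^2 + 2*b - 9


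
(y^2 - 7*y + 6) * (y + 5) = y^3 - 2*y^2 - 29*y + 30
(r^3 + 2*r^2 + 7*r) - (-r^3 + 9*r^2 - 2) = 2*r^3 - 7*r^2 + 7*r + 2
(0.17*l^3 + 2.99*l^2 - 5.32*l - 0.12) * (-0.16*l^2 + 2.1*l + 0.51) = -0.0272*l^5 - 0.1214*l^4 + 7.2169*l^3 - 9.6279*l^2 - 2.9652*l - 0.0612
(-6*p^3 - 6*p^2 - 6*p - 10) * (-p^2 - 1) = 6*p^5 + 6*p^4 + 12*p^3 + 16*p^2 + 6*p + 10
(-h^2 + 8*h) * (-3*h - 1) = 3*h^3 - 23*h^2 - 8*h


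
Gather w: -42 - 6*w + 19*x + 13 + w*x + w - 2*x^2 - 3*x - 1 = w*(x - 5) - 2*x^2 + 16*x - 30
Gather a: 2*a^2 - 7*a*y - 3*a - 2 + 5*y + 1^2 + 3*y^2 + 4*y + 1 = 2*a^2 + a*(-7*y - 3) + 3*y^2 + 9*y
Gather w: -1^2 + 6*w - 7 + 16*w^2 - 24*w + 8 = 16*w^2 - 18*w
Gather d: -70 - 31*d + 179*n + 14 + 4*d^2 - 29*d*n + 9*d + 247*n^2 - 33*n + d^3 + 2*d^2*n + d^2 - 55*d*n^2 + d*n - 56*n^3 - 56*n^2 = d^3 + d^2*(2*n + 5) + d*(-55*n^2 - 28*n - 22) - 56*n^3 + 191*n^2 + 146*n - 56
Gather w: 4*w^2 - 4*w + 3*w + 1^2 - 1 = 4*w^2 - w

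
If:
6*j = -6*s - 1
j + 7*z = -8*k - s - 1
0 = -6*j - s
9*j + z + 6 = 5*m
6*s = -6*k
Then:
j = 1/30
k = 1/5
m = 25/21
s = -1/5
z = -73/210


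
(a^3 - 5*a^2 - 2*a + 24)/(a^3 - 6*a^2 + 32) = (a - 3)/(a - 4)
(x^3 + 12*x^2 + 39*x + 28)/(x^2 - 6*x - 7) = (x^2 + 11*x + 28)/(x - 7)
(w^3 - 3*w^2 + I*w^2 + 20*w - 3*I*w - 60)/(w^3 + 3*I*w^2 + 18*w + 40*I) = (w - 3)/(w + 2*I)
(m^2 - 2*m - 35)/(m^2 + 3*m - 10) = (m - 7)/(m - 2)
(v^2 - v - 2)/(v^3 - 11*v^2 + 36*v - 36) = (v + 1)/(v^2 - 9*v + 18)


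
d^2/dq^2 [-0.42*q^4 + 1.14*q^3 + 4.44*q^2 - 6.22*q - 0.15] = -5.04*q^2 + 6.84*q + 8.88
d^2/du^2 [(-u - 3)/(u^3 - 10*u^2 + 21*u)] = 2*(-3*u^5 + 12*u^4 + 161*u^3 - 1089*u^2 + 1890*u - 1323)/(u^3*(u^6 - 30*u^5 + 363*u^4 - 2260*u^3 + 7623*u^2 - 13230*u + 9261))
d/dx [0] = 0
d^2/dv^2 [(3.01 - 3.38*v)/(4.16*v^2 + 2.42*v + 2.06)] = (-(3.38*v - 3.01)*(8.32*v + 2.42)*(16.64*v + 4.84) + (84.3648*v - 8.684)*(4.16*v^2 + 2.42*v + 2.06))/(4.16*v^2 + 2.42*v + 2.06)^3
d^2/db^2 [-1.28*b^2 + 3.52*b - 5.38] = -2.56000000000000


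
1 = 1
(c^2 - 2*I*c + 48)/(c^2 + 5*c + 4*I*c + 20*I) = (c^2 - 2*I*c + 48)/(c^2 + c*(5 + 4*I) + 20*I)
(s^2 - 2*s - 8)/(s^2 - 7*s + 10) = (s^2 - 2*s - 8)/(s^2 - 7*s + 10)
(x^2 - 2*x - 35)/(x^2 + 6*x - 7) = (x^2 - 2*x - 35)/(x^2 + 6*x - 7)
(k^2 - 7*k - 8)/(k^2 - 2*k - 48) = (k + 1)/(k + 6)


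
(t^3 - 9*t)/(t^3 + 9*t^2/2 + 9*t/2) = 2*(t - 3)/(2*t + 3)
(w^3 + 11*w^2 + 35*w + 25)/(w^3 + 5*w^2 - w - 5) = (w + 5)/(w - 1)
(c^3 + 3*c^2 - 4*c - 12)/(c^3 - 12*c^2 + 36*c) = (c^3 + 3*c^2 - 4*c - 12)/(c*(c^2 - 12*c + 36))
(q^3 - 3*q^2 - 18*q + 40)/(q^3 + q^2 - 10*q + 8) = (q - 5)/(q - 1)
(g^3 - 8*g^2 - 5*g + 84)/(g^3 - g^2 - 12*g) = (g - 7)/g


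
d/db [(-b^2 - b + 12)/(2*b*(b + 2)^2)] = (b^3 - 36*b - 24)/(2*b^2*(b^3 + 6*b^2 + 12*b + 8))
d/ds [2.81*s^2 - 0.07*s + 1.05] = 5.62*s - 0.07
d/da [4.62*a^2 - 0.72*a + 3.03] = 9.24*a - 0.72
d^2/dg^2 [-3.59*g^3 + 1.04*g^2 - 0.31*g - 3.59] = 2.08 - 21.54*g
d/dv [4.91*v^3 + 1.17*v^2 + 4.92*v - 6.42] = 14.73*v^2 + 2.34*v + 4.92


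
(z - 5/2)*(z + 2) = z^2 - z/2 - 5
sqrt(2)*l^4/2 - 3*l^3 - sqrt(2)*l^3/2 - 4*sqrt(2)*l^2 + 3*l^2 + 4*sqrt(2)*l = l*(l - 1)*(l - 4*sqrt(2))*(sqrt(2)*l/2 + 1)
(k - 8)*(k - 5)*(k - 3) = k^3 - 16*k^2 + 79*k - 120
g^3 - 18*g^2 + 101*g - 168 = (g - 8)*(g - 7)*(g - 3)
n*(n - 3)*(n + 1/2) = n^3 - 5*n^2/2 - 3*n/2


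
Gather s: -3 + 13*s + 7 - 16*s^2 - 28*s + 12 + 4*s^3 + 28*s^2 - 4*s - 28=4*s^3 + 12*s^2 - 19*s - 12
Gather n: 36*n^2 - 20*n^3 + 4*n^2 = -20*n^3 + 40*n^2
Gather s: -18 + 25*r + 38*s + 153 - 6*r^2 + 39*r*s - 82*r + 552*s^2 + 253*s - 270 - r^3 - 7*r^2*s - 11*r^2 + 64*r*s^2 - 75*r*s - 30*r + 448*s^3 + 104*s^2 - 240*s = -r^3 - 17*r^2 - 87*r + 448*s^3 + s^2*(64*r + 656) + s*(-7*r^2 - 36*r + 51) - 135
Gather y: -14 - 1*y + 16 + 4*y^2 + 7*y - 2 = 4*y^2 + 6*y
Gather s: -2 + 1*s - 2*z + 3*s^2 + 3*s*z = 3*s^2 + s*(3*z + 1) - 2*z - 2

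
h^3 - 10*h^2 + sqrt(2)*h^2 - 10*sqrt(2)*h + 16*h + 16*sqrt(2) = (h - 8)*(h - 2)*(h + sqrt(2))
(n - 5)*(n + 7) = n^2 + 2*n - 35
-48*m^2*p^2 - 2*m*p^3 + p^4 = p^2*(-8*m + p)*(6*m + p)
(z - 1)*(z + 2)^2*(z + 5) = z^4 + 8*z^3 + 15*z^2 - 4*z - 20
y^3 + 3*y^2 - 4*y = y*(y - 1)*(y + 4)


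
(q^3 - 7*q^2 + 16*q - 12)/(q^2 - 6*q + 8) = (q^2 - 5*q + 6)/(q - 4)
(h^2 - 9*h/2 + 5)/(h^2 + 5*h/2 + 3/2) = (2*h^2 - 9*h + 10)/(2*h^2 + 5*h + 3)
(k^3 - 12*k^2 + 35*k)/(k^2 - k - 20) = k*(k - 7)/(k + 4)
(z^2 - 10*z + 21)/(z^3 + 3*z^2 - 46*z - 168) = (z - 3)/(z^2 + 10*z + 24)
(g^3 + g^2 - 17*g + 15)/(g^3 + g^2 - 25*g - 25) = (g^2 - 4*g + 3)/(g^2 - 4*g - 5)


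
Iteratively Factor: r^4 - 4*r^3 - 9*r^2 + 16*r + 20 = (r - 2)*(r^3 - 2*r^2 - 13*r - 10) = (r - 2)*(r + 1)*(r^2 - 3*r - 10) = (r - 2)*(r + 1)*(r + 2)*(r - 5)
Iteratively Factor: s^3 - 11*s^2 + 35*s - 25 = (s - 5)*(s^2 - 6*s + 5) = (s - 5)*(s - 1)*(s - 5)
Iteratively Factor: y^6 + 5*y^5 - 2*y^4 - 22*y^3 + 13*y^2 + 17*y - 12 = (y + 3)*(y^5 + 2*y^4 - 8*y^3 + 2*y^2 + 7*y - 4) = (y + 3)*(y + 4)*(y^4 - 2*y^3 + 2*y - 1) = (y - 1)*(y + 3)*(y + 4)*(y^3 - y^2 - y + 1) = (y - 1)*(y + 1)*(y + 3)*(y + 4)*(y^2 - 2*y + 1) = (y - 1)^2*(y + 1)*(y + 3)*(y + 4)*(y - 1)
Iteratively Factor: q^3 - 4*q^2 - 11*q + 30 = (q + 3)*(q^2 - 7*q + 10) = (q - 2)*(q + 3)*(q - 5)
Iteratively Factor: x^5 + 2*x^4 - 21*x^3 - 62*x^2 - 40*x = (x - 5)*(x^4 + 7*x^3 + 14*x^2 + 8*x) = (x - 5)*(x + 1)*(x^3 + 6*x^2 + 8*x) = (x - 5)*(x + 1)*(x + 4)*(x^2 + 2*x) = (x - 5)*(x + 1)*(x + 2)*(x + 4)*(x)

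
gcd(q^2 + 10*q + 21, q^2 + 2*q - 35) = q + 7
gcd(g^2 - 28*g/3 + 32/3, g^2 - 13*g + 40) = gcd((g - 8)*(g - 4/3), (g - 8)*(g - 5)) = g - 8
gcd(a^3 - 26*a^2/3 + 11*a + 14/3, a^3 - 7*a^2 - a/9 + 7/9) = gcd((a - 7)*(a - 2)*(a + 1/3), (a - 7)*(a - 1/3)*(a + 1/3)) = a^2 - 20*a/3 - 7/3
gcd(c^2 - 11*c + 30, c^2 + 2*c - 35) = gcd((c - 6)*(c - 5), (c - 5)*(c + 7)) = c - 5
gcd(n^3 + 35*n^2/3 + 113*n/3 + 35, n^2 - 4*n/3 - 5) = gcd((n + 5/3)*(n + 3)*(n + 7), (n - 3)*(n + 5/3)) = n + 5/3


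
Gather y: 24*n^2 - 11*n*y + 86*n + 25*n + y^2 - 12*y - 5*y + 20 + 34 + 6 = 24*n^2 + 111*n + y^2 + y*(-11*n - 17) + 60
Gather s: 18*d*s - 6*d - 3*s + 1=-6*d + s*(18*d - 3) + 1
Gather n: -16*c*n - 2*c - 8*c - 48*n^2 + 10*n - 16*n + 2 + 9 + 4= -10*c - 48*n^2 + n*(-16*c - 6) + 15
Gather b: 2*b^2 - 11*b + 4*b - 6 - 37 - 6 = 2*b^2 - 7*b - 49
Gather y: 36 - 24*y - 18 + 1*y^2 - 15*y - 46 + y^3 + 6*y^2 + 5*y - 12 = y^3 + 7*y^2 - 34*y - 40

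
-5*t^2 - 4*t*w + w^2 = (-5*t + w)*(t + w)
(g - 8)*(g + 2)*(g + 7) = g^3 + g^2 - 58*g - 112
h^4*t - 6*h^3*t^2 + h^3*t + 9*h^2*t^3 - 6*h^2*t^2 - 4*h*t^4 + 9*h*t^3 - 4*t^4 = (h - 4*t)*(h - t)^2*(h*t + t)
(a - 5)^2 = a^2 - 10*a + 25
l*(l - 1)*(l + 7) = l^3 + 6*l^2 - 7*l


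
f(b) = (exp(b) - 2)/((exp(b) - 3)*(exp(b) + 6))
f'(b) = -(exp(b) - 2)*exp(b)/((exp(b) - 3)*(exp(b) + 6)^2) + exp(b)/((exp(b) - 3)*(exp(b) + 6)) - (exp(b) - 2)*exp(b)/((exp(b) - 3)^2*(exp(b) + 6)) = (-exp(2*b) + 4*exp(b) - 12)*exp(b)/(exp(4*b) + 6*exp(3*b) - 27*exp(2*b) - 108*exp(b) + 324)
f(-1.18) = 0.10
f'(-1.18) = -0.01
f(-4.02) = 0.11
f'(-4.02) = -0.00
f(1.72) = 0.12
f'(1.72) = -0.13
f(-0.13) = 0.08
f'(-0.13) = -0.04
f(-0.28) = 0.08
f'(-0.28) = -0.03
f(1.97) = 0.09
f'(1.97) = -0.08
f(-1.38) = 0.10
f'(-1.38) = -0.01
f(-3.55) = 0.11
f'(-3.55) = -0.00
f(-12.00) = 0.11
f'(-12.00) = 0.00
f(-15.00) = 0.11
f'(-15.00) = 0.00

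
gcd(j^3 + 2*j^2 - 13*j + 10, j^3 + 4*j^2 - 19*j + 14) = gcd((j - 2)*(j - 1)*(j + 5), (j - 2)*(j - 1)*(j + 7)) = j^2 - 3*j + 2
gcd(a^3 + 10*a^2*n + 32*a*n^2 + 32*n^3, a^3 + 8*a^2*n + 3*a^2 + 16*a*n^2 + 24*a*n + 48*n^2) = a^2 + 8*a*n + 16*n^2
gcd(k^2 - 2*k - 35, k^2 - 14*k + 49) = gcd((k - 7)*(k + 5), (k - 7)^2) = k - 7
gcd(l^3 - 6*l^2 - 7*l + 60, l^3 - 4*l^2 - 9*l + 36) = l^2 - l - 12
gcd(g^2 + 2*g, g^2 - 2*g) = g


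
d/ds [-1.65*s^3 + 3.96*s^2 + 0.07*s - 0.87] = -4.95*s^2 + 7.92*s + 0.07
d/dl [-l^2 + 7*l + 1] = 7 - 2*l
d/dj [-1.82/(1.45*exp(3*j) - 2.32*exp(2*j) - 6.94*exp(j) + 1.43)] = (7.917*exp(2*j) - 8.4448*exp(j) - 12.6308)*exp(j)/(1.45*exp(3*j) - 2.32*exp(2*j) - 6.94*exp(j) + 1.43)^2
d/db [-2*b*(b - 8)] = 16 - 4*b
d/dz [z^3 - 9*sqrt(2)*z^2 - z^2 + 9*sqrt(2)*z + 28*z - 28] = 3*z^2 - 18*sqrt(2)*z - 2*z + 9*sqrt(2) + 28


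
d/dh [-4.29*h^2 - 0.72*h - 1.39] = -8.58*h - 0.72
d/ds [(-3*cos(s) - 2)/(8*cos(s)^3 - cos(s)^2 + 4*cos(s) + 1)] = -(65*sin(s) + 40*sin(2*s) + 45*sin(3*s) + 24*sin(4*s))/(20*cos(s) - cos(2*s) + 4*cos(3*s) + 1)^2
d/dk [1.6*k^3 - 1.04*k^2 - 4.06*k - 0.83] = 4.8*k^2 - 2.08*k - 4.06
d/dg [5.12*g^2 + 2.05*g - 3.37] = 10.24*g + 2.05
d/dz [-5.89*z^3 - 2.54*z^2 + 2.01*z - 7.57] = -17.67*z^2 - 5.08*z + 2.01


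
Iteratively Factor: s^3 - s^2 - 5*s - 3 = (s + 1)*(s^2 - 2*s - 3) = (s + 1)^2*(s - 3)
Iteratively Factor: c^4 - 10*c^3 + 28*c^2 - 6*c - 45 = (c - 3)*(c^3 - 7*c^2 + 7*c + 15) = (c - 3)*(c + 1)*(c^2 - 8*c + 15) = (c - 5)*(c - 3)*(c + 1)*(c - 3)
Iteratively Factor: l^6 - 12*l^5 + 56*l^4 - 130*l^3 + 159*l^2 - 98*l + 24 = (l - 4)*(l^5 - 8*l^4 + 24*l^3 - 34*l^2 + 23*l - 6) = (l - 4)*(l - 1)*(l^4 - 7*l^3 + 17*l^2 - 17*l + 6) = (l - 4)*(l - 3)*(l - 1)*(l^3 - 4*l^2 + 5*l - 2) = (l - 4)*(l - 3)*(l - 1)^2*(l^2 - 3*l + 2) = (l - 4)*(l - 3)*(l - 2)*(l - 1)^2*(l - 1)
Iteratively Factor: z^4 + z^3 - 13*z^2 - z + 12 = (z - 1)*(z^3 + 2*z^2 - 11*z - 12) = (z - 1)*(z + 1)*(z^2 + z - 12) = (z - 3)*(z - 1)*(z + 1)*(z + 4)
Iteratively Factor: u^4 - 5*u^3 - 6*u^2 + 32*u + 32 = (u + 1)*(u^3 - 6*u^2 + 32) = (u + 1)*(u + 2)*(u^2 - 8*u + 16) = (u - 4)*(u + 1)*(u + 2)*(u - 4)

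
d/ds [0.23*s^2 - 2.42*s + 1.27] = 0.46*s - 2.42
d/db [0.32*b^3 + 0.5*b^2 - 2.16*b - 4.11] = 0.96*b^2 + 1.0*b - 2.16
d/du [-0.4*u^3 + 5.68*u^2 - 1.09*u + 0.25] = -1.2*u^2 + 11.36*u - 1.09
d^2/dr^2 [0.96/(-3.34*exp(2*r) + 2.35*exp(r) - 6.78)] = (-0.96*(6.68*exp(r) - 2.35)*(13.36*exp(r) - 4.7)*exp(r) + (12.8256*exp(r) - 2.256)*(3.34*exp(2*r) - 2.35*exp(r) + 6.78))*exp(r)/(3.34*exp(2*r) - 2.35*exp(r) + 6.78)^3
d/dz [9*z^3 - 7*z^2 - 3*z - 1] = 27*z^2 - 14*z - 3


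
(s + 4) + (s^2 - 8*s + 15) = s^2 - 7*s + 19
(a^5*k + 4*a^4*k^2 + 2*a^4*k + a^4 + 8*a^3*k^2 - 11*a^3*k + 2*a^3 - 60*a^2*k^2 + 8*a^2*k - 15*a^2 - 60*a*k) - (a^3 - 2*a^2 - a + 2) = a^5*k + 4*a^4*k^2 + 2*a^4*k + a^4 + 8*a^3*k^2 - 11*a^3*k + a^3 - 60*a^2*k^2 + 8*a^2*k - 13*a^2 - 60*a*k + a - 2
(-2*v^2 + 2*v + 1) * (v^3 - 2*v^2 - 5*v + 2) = -2*v^5 + 6*v^4 + 7*v^3 - 16*v^2 - v + 2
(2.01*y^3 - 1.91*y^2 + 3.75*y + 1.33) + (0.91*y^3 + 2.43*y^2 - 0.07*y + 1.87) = 2.92*y^3 + 0.52*y^2 + 3.68*y + 3.2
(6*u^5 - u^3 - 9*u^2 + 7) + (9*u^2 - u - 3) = 6*u^5 - u^3 - u + 4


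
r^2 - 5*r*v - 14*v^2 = (r - 7*v)*(r + 2*v)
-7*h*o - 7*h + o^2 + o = (-7*h + o)*(o + 1)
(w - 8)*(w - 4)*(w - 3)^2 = w^4 - 18*w^3 + 113*w^2 - 300*w + 288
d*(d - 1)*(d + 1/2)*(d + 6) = d^4 + 11*d^3/2 - 7*d^2/2 - 3*d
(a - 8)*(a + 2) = a^2 - 6*a - 16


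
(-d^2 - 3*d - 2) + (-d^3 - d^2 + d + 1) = -d^3 - 2*d^2 - 2*d - 1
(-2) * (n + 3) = -2*n - 6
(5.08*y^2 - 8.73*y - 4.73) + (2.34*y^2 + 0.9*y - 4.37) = 7.42*y^2 - 7.83*y - 9.1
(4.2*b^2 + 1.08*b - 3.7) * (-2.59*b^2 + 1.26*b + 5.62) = -10.878*b^4 + 2.4948*b^3 + 34.5478*b^2 + 1.4076*b - 20.794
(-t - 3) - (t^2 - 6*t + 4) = -t^2 + 5*t - 7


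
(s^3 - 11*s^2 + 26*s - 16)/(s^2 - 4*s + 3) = (s^2 - 10*s + 16)/(s - 3)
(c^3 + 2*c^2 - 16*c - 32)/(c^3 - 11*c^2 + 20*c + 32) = (c^2 + 6*c + 8)/(c^2 - 7*c - 8)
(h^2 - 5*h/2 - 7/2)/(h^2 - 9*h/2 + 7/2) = (h + 1)/(h - 1)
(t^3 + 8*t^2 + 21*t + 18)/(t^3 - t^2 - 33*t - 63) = (t + 2)/(t - 7)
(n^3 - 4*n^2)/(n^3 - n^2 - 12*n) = n/(n + 3)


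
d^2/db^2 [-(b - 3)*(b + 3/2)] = -2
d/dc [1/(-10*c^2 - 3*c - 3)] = (20*c + 3)/(10*c^2 + 3*c + 3)^2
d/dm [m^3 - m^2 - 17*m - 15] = 3*m^2 - 2*m - 17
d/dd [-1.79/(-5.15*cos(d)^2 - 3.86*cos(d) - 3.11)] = (18.437*cos(d) + 6.9094)*sin(d)/(5.15*cos(d)^2 + 3.86*cos(d) + 3.11)^2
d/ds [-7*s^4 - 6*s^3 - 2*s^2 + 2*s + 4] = -28*s^3 - 18*s^2 - 4*s + 2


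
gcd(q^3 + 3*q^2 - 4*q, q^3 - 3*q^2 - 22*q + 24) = q^2 + 3*q - 4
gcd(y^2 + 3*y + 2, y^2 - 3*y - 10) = y + 2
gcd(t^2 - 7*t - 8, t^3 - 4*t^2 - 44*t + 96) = t - 8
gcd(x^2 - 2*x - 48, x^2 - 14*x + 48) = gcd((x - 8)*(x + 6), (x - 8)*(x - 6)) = x - 8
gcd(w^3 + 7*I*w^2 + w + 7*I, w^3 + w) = w^2 + 1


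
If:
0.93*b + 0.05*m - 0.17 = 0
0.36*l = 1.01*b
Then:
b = 0.182795698924731 - 0.0537634408602151*m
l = 0.51284348864994 - 0.150836320191159*m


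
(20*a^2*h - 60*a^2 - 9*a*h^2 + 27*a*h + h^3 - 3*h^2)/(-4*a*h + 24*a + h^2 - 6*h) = (-5*a*h + 15*a + h^2 - 3*h)/(h - 6)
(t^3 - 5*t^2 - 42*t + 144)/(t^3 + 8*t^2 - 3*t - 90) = (t - 8)/(t + 5)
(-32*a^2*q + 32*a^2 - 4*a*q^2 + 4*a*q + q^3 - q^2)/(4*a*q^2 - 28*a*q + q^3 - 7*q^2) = (-8*a*q + 8*a + q^2 - q)/(q*(q - 7))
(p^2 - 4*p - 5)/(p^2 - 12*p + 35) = (p + 1)/(p - 7)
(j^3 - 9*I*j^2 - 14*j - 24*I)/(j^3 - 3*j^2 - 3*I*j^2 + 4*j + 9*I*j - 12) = (j - 6*I)/(j - 3)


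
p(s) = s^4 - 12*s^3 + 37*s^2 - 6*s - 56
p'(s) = 4*s^3 - 36*s^2 + 74*s - 6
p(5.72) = -55.04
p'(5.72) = -11.99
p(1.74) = -8.47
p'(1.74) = 34.84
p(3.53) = 11.30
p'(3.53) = -17.42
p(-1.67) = 120.88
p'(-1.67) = -248.61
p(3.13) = 15.71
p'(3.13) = -4.41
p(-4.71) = 2539.05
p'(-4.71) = -1571.12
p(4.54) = -18.69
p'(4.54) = -37.75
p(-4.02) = 1606.79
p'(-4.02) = -1145.11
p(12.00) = 5200.00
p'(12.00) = 2610.00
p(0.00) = -56.00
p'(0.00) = -6.00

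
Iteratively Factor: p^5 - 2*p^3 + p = (p - 1)*(p^4 + p^3 - p^2 - p) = (p - 1)*(p + 1)*(p^3 - p) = (p - 1)^2*(p + 1)*(p^2 + p) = (p - 1)^2*(p + 1)^2*(p)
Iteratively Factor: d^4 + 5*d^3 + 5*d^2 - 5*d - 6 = (d + 2)*(d^3 + 3*d^2 - d - 3) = (d - 1)*(d + 2)*(d^2 + 4*d + 3) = (d - 1)*(d + 2)*(d + 3)*(d + 1)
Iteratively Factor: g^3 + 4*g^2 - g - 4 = (g - 1)*(g^2 + 5*g + 4) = (g - 1)*(g + 1)*(g + 4)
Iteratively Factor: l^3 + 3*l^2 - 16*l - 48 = (l + 4)*(l^2 - l - 12) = (l - 4)*(l + 4)*(l + 3)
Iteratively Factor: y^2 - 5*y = (y)*(y - 5)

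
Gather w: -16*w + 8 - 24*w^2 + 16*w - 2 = 6 - 24*w^2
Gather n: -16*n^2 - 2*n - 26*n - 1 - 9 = -16*n^2 - 28*n - 10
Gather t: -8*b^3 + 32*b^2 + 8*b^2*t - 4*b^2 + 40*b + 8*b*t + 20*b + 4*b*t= -8*b^3 + 28*b^2 + 60*b + t*(8*b^2 + 12*b)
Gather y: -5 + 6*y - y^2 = -y^2 + 6*y - 5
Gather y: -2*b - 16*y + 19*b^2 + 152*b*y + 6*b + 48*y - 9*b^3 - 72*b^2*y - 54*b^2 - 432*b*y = -9*b^3 - 35*b^2 + 4*b + y*(-72*b^2 - 280*b + 32)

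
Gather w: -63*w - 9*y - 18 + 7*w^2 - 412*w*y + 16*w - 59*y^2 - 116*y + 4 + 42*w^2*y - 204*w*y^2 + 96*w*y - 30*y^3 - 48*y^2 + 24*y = w^2*(42*y + 7) + w*(-204*y^2 - 316*y - 47) - 30*y^3 - 107*y^2 - 101*y - 14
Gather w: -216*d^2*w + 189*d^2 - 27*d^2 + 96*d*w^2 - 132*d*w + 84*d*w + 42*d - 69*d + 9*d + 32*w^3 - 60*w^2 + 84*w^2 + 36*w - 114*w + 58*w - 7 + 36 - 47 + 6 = 162*d^2 - 18*d + 32*w^3 + w^2*(96*d + 24) + w*(-216*d^2 - 48*d - 20) - 12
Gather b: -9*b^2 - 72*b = -9*b^2 - 72*b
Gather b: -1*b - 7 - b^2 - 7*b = -b^2 - 8*b - 7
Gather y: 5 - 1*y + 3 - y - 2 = 6 - 2*y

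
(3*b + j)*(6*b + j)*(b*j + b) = 18*b^3*j + 18*b^3 + 9*b^2*j^2 + 9*b^2*j + b*j^3 + b*j^2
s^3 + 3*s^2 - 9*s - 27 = (s - 3)*(s + 3)^2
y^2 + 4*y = y*(y + 4)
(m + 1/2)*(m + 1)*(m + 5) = m^3 + 13*m^2/2 + 8*m + 5/2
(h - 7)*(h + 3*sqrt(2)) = h^2 - 7*h + 3*sqrt(2)*h - 21*sqrt(2)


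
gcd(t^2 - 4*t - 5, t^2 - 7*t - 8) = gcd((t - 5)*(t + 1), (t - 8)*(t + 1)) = t + 1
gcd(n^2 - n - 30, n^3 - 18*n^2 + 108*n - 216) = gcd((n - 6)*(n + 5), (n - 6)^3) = n - 6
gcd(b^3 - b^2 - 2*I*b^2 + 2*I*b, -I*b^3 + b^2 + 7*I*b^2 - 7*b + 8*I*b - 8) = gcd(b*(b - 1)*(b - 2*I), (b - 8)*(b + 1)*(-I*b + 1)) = 1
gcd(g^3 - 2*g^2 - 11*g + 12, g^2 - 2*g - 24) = 1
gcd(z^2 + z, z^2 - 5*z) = z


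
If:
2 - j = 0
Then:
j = 2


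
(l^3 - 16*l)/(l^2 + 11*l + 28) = l*(l - 4)/(l + 7)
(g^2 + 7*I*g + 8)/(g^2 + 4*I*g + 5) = (g + 8*I)/(g + 5*I)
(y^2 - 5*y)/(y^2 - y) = (y - 5)/(y - 1)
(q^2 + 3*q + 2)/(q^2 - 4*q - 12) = (q + 1)/(q - 6)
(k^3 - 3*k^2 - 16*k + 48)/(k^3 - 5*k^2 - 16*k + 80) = (k - 3)/(k - 5)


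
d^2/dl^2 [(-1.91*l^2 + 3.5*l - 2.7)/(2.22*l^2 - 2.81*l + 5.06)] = (1.4210854715202e-14*l^4 + 10.668876*l^3 + 48.892392*l^2 - 134.83836*l + 19.744788)/(10.941048*l^6 - 41.546412*l^5 + 127.401138*l^4 - 211.579793*l^3 + 290.382774*l^2 - 215.838348*l + 129.554216)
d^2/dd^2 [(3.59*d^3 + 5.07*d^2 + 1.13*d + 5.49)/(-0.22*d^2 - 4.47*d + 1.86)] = (-4.44089209850063e-16*d^5 - 1.4210854715202e-14*d^4 - 136.538626*d^3 + 165.045708*d^2 - 109.687356*d - 277.753734)/(0.010648*d^6 + 0.649044*d^5 + 12.917322*d^4 + 78.339879*d^3 - 109.210086*d^2 + 46.393236*d - 6.434856)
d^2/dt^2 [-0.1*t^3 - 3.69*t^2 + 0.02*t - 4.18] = -0.6*t - 7.38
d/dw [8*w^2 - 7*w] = 16*w - 7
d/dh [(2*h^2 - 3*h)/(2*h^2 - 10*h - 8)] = (-7*h^2 - 16*h + 12)/(2*(h^4 - 10*h^3 + 17*h^2 + 40*h + 16))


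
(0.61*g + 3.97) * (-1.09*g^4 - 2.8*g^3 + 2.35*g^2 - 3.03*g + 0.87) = -0.6649*g^5 - 6.0353*g^4 - 9.6825*g^3 + 7.4812*g^2 - 11.4984*g + 3.4539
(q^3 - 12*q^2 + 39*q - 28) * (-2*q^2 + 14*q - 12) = -2*q^5 + 38*q^4 - 258*q^3 + 746*q^2 - 860*q + 336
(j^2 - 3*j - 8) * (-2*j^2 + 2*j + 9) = -2*j^4 + 8*j^3 + 19*j^2 - 43*j - 72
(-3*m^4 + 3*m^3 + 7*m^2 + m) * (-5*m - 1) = 15*m^5 - 12*m^4 - 38*m^3 - 12*m^2 - m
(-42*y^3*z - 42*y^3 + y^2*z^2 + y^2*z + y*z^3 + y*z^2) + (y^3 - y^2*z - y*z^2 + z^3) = -42*y^3*z - 41*y^3 + y^2*z^2 + y*z^3 + z^3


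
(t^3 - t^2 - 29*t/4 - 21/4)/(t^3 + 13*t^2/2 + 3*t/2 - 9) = (2*t^2 - 5*t - 7)/(2*(t^2 + 5*t - 6))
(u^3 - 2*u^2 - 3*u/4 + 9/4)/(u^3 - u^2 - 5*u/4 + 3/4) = (2*u - 3)/(2*u - 1)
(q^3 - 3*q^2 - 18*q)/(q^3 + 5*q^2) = (q^2 - 3*q - 18)/(q*(q + 5))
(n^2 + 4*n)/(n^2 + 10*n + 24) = n/(n + 6)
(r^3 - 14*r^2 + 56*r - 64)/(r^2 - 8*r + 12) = (r^2 - 12*r + 32)/(r - 6)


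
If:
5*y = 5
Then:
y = 1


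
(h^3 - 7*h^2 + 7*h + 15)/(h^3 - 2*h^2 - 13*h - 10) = (h - 3)/(h + 2)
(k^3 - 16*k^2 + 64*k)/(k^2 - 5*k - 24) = k*(k - 8)/(k + 3)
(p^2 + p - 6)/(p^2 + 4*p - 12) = (p + 3)/(p + 6)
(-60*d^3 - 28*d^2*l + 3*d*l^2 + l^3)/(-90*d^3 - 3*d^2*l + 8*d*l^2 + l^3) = (10*d^2 + 3*d*l - l^2)/(15*d^2 - 2*d*l - l^2)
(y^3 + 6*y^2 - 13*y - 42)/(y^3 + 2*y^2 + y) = (y^3 + 6*y^2 - 13*y - 42)/(y*(y^2 + 2*y + 1))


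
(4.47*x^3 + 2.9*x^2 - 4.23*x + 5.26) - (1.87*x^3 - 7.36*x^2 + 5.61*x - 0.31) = 2.6*x^3 + 10.26*x^2 - 9.84*x + 5.57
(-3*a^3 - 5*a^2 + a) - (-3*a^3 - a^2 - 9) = -4*a^2 + a + 9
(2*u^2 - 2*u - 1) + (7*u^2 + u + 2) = 9*u^2 - u + 1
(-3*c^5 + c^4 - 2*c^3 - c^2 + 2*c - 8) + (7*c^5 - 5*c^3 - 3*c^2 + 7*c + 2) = 4*c^5 + c^4 - 7*c^3 - 4*c^2 + 9*c - 6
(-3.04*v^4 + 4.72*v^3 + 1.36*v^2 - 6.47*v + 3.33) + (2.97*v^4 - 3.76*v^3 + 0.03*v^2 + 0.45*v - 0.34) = -0.0699999999999998*v^4 + 0.96*v^3 + 1.39*v^2 - 6.02*v + 2.99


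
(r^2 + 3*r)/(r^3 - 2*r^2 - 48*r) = (r + 3)/(r^2 - 2*r - 48)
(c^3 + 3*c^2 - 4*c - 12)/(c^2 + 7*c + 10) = (c^2 + c - 6)/(c + 5)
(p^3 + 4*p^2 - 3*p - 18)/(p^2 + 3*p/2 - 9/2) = 2*(p^2 + p - 6)/(2*p - 3)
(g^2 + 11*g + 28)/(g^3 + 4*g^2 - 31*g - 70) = (g + 4)/(g^2 - 3*g - 10)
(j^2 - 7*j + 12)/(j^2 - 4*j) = (j - 3)/j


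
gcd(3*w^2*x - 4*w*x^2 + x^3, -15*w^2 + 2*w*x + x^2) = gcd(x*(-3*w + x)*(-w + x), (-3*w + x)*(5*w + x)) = -3*w + x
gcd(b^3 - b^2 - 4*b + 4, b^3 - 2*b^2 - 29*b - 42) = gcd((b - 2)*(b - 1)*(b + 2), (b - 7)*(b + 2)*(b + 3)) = b + 2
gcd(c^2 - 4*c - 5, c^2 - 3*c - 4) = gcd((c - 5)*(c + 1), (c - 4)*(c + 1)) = c + 1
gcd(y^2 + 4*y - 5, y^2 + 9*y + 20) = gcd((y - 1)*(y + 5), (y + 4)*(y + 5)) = y + 5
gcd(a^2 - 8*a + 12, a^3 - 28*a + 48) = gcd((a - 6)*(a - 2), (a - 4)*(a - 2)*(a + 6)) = a - 2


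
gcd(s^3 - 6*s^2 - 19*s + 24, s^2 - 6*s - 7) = 1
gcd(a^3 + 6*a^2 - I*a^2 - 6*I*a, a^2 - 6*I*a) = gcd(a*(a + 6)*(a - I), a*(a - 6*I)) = a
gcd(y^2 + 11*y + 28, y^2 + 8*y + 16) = y + 4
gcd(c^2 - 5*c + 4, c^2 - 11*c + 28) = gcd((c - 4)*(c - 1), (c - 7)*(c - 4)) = c - 4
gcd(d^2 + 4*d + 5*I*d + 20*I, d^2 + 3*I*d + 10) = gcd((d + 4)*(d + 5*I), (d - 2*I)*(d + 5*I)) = d + 5*I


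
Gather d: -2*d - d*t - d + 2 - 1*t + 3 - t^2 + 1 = d*(-t - 3) - t^2 - t + 6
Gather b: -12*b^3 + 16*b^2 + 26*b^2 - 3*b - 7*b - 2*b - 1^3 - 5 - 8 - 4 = -12*b^3 + 42*b^2 - 12*b - 18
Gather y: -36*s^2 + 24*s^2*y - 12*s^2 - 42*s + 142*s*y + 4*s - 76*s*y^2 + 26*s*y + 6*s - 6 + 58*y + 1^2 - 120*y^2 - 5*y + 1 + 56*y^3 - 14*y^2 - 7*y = -48*s^2 - 32*s + 56*y^3 + y^2*(-76*s - 134) + y*(24*s^2 + 168*s + 46) - 4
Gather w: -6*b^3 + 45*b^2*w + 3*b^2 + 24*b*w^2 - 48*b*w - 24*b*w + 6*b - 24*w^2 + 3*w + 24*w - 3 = -6*b^3 + 3*b^2 + 6*b + w^2*(24*b - 24) + w*(45*b^2 - 72*b + 27) - 3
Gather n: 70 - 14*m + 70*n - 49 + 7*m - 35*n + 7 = -7*m + 35*n + 28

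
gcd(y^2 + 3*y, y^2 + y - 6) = y + 3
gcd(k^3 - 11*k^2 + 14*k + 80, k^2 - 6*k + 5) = k - 5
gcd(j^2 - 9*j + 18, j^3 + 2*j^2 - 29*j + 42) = j - 3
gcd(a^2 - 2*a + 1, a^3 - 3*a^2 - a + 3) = a - 1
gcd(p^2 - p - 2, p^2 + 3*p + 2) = p + 1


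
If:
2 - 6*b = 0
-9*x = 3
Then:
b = 1/3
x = -1/3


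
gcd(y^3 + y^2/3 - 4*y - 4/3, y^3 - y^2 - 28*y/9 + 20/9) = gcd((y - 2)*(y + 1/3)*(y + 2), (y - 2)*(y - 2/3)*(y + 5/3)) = y - 2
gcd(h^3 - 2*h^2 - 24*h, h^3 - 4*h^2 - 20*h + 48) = h^2 - 2*h - 24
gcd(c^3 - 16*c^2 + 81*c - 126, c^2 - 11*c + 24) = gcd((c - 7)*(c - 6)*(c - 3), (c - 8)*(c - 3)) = c - 3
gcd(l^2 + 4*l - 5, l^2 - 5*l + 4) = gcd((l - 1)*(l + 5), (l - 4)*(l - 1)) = l - 1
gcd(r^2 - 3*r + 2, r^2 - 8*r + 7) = r - 1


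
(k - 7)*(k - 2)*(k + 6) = k^3 - 3*k^2 - 40*k + 84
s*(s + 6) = s^2 + 6*s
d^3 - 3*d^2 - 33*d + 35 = (d - 7)*(d - 1)*(d + 5)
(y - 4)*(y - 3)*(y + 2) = y^3 - 5*y^2 - 2*y + 24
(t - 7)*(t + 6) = t^2 - t - 42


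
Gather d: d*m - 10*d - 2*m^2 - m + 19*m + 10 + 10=d*(m - 10) - 2*m^2 + 18*m + 20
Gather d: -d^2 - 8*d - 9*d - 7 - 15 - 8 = -d^2 - 17*d - 30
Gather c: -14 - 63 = -77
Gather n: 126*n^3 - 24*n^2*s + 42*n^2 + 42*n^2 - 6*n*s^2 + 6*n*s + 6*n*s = 126*n^3 + n^2*(84 - 24*s) + n*(-6*s^2 + 12*s)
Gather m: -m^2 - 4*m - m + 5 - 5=-m^2 - 5*m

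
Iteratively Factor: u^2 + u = (u + 1)*(u)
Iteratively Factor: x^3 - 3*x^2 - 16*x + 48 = (x + 4)*(x^2 - 7*x + 12) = (x - 4)*(x + 4)*(x - 3)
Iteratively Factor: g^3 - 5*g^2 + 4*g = (g - 1)*(g^2 - 4*g) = (g - 4)*(g - 1)*(g)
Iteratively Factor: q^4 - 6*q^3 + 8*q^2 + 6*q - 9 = (q - 1)*(q^3 - 5*q^2 + 3*q + 9) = (q - 3)*(q - 1)*(q^2 - 2*q - 3) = (q - 3)^2*(q - 1)*(q + 1)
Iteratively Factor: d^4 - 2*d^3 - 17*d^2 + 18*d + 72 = (d + 3)*(d^3 - 5*d^2 - 2*d + 24) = (d - 4)*(d + 3)*(d^2 - d - 6) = (d - 4)*(d - 3)*(d + 3)*(d + 2)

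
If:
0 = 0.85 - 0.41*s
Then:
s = 2.07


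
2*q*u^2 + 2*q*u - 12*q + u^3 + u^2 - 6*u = (2*q + u)*(u - 2)*(u + 3)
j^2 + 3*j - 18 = (j - 3)*(j + 6)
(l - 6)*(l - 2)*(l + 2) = l^3 - 6*l^2 - 4*l + 24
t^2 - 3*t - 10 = (t - 5)*(t + 2)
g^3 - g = g*(g - 1)*(g + 1)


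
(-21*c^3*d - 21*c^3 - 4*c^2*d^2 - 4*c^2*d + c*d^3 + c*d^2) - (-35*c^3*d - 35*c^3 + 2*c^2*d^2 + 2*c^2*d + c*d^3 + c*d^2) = 14*c^3*d + 14*c^3 - 6*c^2*d^2 - 6*c^2*d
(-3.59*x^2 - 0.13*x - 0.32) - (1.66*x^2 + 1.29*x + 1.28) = -5.25*x^2 - 1.42*x - 1.6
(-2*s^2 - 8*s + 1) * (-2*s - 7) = 4*s^3 + 30*s^2 + 54*s - 7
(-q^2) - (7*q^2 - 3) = 3 - 8*q^2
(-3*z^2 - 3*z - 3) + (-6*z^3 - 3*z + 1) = -6*z^3 - 3*z^2 - 6*z - 2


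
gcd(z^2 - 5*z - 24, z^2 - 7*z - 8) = z - 8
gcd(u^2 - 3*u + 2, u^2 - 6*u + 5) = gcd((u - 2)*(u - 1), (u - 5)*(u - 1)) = u - 1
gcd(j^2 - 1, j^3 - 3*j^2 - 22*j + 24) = j - 1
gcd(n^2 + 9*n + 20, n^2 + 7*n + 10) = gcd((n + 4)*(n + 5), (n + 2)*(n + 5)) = n + 5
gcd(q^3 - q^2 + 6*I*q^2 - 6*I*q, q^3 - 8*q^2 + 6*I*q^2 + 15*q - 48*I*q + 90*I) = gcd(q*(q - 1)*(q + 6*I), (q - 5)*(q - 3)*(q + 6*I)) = q + 6*I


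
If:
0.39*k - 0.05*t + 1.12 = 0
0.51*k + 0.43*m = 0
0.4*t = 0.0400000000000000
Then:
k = -2.86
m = 3.39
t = 0.10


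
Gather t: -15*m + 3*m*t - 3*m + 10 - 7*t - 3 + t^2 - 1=-18*m + t^2 + t*(3*m - 7) + 6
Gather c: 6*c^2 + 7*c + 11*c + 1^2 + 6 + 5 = 6*c^2 + 18*c + 12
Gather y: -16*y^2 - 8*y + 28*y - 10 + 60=-16*y^2 + 20*y + 50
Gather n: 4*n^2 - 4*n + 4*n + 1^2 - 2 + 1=4*n^2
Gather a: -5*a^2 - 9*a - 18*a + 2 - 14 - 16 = -5*a^2 - 27*a - 28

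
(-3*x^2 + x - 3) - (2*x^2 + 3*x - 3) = -5*x^2 - 2*x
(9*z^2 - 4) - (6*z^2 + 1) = 3*z^2 - 5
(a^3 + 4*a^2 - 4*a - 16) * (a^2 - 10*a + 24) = a^5 - 6*a^4 - 20*a^3 + 120*a^2 + 64*a - 384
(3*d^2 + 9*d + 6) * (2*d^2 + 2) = 6*d^4 + 18*d^3 + 18*d^2 + 18*d + 12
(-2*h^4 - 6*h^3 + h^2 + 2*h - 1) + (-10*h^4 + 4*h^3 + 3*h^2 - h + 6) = -12*h^4 - 2*h^3 + 4*h^2 + h + 5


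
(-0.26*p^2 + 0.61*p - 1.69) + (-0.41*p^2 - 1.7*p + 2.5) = -0.67*p^2 - 1.09*p + 0.81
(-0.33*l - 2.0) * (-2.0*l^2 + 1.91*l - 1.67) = 0.66*l^3 + 3.3697*l^2 - 3.2689*l + 3.34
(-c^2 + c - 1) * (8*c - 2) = -8*c^3 + 10*c^2 - 10*c + 2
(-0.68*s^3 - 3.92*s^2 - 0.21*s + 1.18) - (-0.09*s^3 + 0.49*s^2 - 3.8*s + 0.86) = -0.59*s^3 - 4.41*s^2 + 3.59*s + 0.32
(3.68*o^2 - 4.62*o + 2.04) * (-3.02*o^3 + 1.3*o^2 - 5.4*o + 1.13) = -11.1136*o^5 + 18.7364*o^4 - 32.0388*o^3 + 31.7584*o^2 - 16.2366*o + 2.3052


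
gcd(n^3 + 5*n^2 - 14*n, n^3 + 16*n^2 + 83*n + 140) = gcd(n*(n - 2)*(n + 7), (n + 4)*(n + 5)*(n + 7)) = n + 7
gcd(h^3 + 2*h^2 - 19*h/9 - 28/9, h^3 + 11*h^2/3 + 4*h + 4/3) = h + 1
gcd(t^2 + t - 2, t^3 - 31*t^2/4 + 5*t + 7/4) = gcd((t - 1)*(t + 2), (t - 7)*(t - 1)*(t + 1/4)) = t - 1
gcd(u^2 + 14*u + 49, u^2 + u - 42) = u + 7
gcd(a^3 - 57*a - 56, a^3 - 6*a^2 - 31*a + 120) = a - 8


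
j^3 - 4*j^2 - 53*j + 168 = (j - 8)*(j - 3)*(j + 7)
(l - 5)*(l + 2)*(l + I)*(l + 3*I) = l^4 - 3*l^3 + 4*I*l^3 - 13*l^2 - 12*I*l^2 + 9*l - 40*I*l + 30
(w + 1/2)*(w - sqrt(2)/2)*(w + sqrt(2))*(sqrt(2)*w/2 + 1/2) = sqrt(2)*w^4/2 + sqrt(2)*w^3/4 + w^3 - sqrt(2)*w^2/4 + w^2/2 - w/2 - sqrt(2)*w/8 - 1/4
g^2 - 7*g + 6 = (g - 6)*(g - 1)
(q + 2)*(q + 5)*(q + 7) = q^3 + 14*q^2 + 59*q + 70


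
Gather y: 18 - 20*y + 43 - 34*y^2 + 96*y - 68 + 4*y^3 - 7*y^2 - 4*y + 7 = 4*y^3 - 41*y^2 + 72*y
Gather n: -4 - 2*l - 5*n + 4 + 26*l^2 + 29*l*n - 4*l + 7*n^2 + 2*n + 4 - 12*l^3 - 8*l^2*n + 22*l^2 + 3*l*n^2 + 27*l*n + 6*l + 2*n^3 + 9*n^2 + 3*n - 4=-12*l^3 + 48*l^2 + 2*n^3 + n^2*(3*l + 16) + n*(-8*l^2 + 56*l)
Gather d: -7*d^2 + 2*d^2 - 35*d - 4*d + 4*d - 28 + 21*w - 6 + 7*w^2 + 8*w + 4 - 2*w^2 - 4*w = -5*d^2 - 35*d + 5*w^2 + 25*w - 30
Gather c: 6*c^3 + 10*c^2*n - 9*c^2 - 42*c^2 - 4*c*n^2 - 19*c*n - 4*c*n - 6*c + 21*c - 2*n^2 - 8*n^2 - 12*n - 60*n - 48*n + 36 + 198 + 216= 6*c^3 + c^2*(10*n - 51) + c*(-4*n^2 - 23*n + 15) - 10*n^2 - 120*n + 450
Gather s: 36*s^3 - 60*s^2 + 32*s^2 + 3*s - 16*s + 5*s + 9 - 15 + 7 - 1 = 36*s^3 - 28*s^2 - 8*s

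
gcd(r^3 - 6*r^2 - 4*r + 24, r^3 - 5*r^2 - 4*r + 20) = r^2 - 4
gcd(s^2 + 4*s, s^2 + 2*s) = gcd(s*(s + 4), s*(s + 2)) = s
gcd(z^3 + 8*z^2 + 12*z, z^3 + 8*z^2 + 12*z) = z^3 + 8*z^2 + 12*z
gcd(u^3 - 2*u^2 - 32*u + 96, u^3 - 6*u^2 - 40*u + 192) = u^2 + 2*u - 24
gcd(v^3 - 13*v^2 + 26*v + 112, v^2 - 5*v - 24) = v - 8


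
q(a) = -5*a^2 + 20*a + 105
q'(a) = 20 - 10*a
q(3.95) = 105.99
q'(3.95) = -19.50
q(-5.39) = -148.06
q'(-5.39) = 73.90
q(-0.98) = 80.60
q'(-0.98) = 29.80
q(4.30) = 98.55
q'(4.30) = -23.00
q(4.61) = 90.94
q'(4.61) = -26.10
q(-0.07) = 103.58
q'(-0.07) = 20.70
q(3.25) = 117.19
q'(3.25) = -12.50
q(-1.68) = 57.29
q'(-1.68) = 36.80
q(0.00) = 105.00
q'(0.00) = 20.00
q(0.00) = 105.00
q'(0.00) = 20.00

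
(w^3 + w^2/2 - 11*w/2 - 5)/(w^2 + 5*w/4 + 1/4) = 2*(2*w^2 - w - 10)/(4*w + 1)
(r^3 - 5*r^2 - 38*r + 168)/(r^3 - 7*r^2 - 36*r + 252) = (r - 4)/(r - 6)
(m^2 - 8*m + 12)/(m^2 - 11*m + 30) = (m - 2)/(m - 5)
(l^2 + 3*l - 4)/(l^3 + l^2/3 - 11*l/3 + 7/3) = 3*(l + 4)/(3*l^2 + 4*l - 7)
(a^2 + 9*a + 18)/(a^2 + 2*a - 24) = (a + 3)/(a - 4)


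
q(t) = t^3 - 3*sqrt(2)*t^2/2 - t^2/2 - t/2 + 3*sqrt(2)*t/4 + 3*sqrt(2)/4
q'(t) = 3*t^2 - 3*sqrt(2)*t - t - 1/2 + 3*sqrt(2)/4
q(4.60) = 45.51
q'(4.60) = 39.92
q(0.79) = 0.36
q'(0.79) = -1.71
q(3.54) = 14.56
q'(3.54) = 19.60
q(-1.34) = -6.80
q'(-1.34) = 12.97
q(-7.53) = -578.75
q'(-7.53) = 210.14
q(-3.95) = -103.68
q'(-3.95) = 68.08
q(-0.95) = -2.70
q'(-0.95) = 8.25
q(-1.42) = -7.88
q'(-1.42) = 14.05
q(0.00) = 1.06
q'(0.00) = 0.56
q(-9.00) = -945.31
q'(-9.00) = 290.74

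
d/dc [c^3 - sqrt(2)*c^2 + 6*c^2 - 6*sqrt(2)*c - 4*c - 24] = 3*c^2 - 2*sqrt(2)*c + 12*c - 6*sqrt(2) - 4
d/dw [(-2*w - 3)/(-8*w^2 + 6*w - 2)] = (-8*w^2 - 24*w + 11)/(2*(16*w^4 - 24*w^3 + 17*w^2 - 6*w + 1))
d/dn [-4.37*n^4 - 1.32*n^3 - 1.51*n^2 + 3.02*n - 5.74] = -17.48*n^3 - 3.96*n^2 - 3.02*n + 3.02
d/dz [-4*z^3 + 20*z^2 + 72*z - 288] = -12*z^2 + 40*z + 72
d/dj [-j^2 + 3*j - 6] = 3 - 2*j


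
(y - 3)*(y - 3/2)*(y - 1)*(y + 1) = y^4 - 9*y^3/2 + 7*y^2/2 + 9*y/2 - 9/2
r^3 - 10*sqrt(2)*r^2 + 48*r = r*(r - 6*sqrt(2))*(r - 4*sqrt(2))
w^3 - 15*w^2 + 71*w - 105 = (w - 7)*(w - 5)*(w - 3)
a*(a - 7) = a^2 - 7*a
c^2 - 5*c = c*(c - 5)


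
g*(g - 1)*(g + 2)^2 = g^4 + 3*g^3 - 4*g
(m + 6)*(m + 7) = m^2 + 13*m + 42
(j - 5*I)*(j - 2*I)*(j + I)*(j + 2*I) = j^4 - 4*I*j^3 + 9*j^2 - 16*I*j + 20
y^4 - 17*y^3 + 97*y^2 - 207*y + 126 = (y - 7)*(y - 6)*(y - 3)*(y - 1)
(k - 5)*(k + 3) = k^2 - 2*k - 15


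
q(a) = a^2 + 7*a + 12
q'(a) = 2*a + 7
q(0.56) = 16.23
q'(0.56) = 8.12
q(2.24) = 32.70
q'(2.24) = 11.48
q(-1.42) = 4.08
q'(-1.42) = 4.16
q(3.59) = 50.02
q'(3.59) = 14.18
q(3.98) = 55.70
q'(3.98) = 14.96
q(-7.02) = 12.14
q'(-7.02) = -7.04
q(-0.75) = 7.31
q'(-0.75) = 5.50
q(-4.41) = 0.58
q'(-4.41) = -1.82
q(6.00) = 90.00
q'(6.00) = 19.00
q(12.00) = 240.00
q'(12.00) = 31.00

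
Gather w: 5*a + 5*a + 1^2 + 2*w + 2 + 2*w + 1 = 10*a + 4*w + 4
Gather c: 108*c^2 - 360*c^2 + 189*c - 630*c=-252*c^2 - 441*c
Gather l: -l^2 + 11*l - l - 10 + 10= -l^2 + 10*l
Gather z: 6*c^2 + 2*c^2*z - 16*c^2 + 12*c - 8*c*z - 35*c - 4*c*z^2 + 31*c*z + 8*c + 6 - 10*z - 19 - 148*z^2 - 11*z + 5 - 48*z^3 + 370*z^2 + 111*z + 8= -10*c^2 - 15*c - 48*z^3 + z^2*(222 - 4*c) + z*(2*c^2 + 23*c + 90)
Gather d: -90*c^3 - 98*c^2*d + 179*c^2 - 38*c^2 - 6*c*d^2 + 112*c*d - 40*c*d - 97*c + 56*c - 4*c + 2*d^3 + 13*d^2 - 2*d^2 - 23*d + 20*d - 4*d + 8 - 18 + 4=-90*c^3 + 141*c^2 - 45*c + 2*d^3 + d^2*(11 - 6*c) + d*(-98*c^2 + 72*c - 7) - 6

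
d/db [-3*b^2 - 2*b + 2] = -6*b - 2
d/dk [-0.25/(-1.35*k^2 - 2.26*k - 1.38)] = (-0.675*k - 0.565)/(1.35*k^2 + 2.26*k + 1.38)^2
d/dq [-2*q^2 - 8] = -4*q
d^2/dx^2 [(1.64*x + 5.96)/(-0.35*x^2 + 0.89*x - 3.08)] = (-(0.7*x - 0.89)*(1.4*x - 1.78)*(1.64*x + 5.96) + (3.444*x + 1.2528)*(0.35*x^2 - 0.89*x + 3.08))/(0.35*x^2 - 0.89*x + 3.08)^3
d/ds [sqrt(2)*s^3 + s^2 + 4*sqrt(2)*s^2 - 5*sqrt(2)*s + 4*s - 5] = 3*sqrt(2)*s^2 + 2*s + 8*sqrt(2)*s - 5*sqrt(2) + 4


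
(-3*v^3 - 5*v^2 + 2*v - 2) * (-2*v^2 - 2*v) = 6*v^5 + 16*v^4 + 6*v^3 + 4*v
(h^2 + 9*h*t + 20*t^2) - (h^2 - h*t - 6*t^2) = 10*h*t + 26*t^2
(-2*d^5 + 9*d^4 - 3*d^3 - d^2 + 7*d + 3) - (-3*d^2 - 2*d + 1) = -2*d^5 + 9*d^4 - 3*d^3 + 2*d^2 + 9*d + 2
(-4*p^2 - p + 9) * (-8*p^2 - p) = 32*p^4 + 12*p^3 - 71*p^2 - 9*p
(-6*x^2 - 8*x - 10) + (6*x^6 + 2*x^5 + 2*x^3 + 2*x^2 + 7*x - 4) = 6*x^6 + 2*x^5 + 2*x^3 - 4*x^2 - x - 14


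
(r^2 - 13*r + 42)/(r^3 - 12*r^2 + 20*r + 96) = (r - 7)/(r^2 - 6*r - 16)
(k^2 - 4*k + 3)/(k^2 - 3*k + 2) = (k - 3)/(k - 2)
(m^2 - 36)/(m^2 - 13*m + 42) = (m + 6)/(m - 7)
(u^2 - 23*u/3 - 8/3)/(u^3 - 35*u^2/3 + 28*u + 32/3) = 1/(u - 4)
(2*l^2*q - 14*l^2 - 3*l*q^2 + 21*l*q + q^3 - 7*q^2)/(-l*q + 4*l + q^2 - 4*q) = (-2*l*q + 14*l + q^2 - 7*q)/(q - 4)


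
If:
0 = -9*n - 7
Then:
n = -7/9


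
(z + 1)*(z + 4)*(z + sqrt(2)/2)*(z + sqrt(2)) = z^4 + 3*sqrt(2)*z^3/2 + 5*z^3 + 5*z^2 + 15*sqrt(2)*z^2/2 + 5*z + 6*sqrt(2)*z + 4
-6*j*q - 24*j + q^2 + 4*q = (-6*j + q)*(q + 4)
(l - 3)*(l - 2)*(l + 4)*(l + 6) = l^4 + 5*l^3 - 20*l^2 - 60*l + 144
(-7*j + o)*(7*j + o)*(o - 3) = -49*j^2*o + 147*j^2 + o^3 - 3*o^2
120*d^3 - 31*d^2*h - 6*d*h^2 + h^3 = (-8*d + h)*(-3*d + h)*(5*d + h)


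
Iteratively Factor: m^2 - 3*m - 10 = (m - 5)*(m + 2)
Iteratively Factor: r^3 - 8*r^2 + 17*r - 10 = (r - 2)*(r^2 - 6*r + 5) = (r - 5)*(r - 2)*(r - 1)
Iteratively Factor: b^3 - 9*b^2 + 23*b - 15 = (b - 1)*(b^2 - 8*b + 15) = (b - 5)*(b - 1)*(b - 3)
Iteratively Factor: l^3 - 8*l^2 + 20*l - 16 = (l - 2)*(l^2 - 6*l + 8) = (l - 2)^2*(l - 4)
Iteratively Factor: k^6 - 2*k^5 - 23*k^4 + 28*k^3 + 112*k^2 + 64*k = (k + 1)*(k^5 - 3*k^4 - 20*k^3 + 48*k^2 + 64*k) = (k - 4)*(k + 1)*(k^4 + k^3 - 16*k^2 - 16*k) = (k - 4)*(k + 1)^2*(k^3 - 16*k) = (k - 4)^2*(k + 1)^2*(k^2 + 4*k) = (k - 4)^2*(k + 1)^2*(k + 4)*(k)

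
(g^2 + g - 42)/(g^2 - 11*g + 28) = (g^2 + g - 42)/(g^2 - 11*g + 28)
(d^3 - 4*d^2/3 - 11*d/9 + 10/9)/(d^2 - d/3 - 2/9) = (3*d^2 - 2*d - 5)/(3*d + 1)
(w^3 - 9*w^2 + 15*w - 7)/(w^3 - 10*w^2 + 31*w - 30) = (w^3 - 9*w^2 + 15*w - 7)/(w^3 - 10*w^2 + 31*w - 30)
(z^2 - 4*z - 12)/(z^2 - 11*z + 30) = (z + 2)/(z - 5)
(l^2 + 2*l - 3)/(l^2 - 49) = (l^2 + 2*l - 3)/(l^2 - 49)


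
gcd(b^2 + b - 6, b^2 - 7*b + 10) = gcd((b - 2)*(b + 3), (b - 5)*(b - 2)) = b - 2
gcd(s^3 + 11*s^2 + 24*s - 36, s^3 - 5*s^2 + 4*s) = s - 1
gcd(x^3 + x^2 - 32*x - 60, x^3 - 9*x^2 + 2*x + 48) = x + 2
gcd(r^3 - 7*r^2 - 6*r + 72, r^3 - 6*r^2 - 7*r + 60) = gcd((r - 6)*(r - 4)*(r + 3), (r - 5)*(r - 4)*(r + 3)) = r^2 - r - 12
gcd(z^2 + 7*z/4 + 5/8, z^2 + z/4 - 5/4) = z + 5/4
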